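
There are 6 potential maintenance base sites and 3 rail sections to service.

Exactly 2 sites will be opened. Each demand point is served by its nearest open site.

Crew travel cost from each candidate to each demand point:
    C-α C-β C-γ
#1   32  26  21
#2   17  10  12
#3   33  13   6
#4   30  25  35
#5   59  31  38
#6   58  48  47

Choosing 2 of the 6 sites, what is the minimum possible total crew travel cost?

33

Open {#2, #3}.
  C-α→#2 17, C-β→#2 10, C-γ→#3 6  ⇒ total 33.
Compare {#1, #2}: total 39.
Compare {#2, #4}: total 39.
No size-2 selection does better; minimum is 33.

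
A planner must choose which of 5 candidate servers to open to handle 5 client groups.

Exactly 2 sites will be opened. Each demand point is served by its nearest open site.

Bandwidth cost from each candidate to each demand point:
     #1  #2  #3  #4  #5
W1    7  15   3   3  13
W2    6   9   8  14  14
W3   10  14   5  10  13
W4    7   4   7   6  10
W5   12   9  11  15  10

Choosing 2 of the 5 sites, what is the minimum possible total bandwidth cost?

27

Open {W1, W4}.
  #1→W1 7, #2→W4 4, #3→W1 3, #4→W1 3, #5→W4 10  ⇒ total 27.
Compare {W1, W5}: total 32.
Compare {W3, W4}: total 32.
No size-2 selection does better; minimum is 27.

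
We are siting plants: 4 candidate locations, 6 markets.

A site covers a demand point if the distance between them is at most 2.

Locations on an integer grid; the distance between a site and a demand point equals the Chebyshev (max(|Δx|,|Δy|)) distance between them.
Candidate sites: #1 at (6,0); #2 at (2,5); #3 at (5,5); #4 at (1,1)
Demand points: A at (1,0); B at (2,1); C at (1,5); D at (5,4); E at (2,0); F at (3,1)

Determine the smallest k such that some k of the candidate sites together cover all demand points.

Coverage sets (demand points within 2 of each site):
  #1: {}
  #2: {C}
  #3: {D}
  #4: {A, B, E, F}
No 2 sites suffice: every size-2 union leaves at least one demand point uncovered.
But {#2, #3, #4} covers everything, so the minimum is 3.

3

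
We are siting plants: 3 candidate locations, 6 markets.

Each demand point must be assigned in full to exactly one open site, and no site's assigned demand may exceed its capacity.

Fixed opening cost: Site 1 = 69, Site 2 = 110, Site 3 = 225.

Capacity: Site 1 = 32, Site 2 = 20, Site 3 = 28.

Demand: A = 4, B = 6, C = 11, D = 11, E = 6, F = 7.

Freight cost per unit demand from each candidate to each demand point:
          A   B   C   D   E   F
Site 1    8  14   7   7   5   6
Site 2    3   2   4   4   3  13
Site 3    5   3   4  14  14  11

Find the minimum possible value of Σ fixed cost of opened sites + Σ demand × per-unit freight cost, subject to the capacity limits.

416

Open {Site 1, Site 2}; cheapest assignment that respects the capacities:
  Site 1 (cap 32, load 28): A, D, E, F — cost 4×8 + 11×7 + 6×5 + 7×6 = 181
  Site 2 (cap 20, load 17): B, C — cost 6×2 + 11×4 = 56
  Shipping 237, fixed 179 → total 416.
  Any other capacity-feasible assignment to {Site 1, Site 2} ships for at least 237.
Compare {Site 1, Site 3}: its best feasible assignment gives total 525.
Compare {Site 2, Site 3}: its best feasible assignment gives total 556.
Every other set of open sites that can feasibly serve all demand totals ≥ 525 even under its best assignment. Minimum: 416.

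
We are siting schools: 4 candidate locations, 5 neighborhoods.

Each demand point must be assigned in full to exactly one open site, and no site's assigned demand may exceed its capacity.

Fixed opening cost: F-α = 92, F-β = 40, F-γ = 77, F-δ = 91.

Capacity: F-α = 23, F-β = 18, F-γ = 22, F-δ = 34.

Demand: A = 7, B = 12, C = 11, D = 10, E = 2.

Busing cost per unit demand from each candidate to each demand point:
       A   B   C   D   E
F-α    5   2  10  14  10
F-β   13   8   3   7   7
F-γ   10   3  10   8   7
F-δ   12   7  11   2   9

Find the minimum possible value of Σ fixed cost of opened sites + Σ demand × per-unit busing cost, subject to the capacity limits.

Open {F-α, F-β, F-δ}; cheapest assignment that respects the capacities:
  F-α (cap 23, load 19): A, B — cost 7×5 + 12×2 = 59
  F-β (cap 18, load 13): C, E — cost 11×3 + 2×7 = 47
  F-δ (cap 34, load 10): D — cost 10×2 = 20
  Shipping 126, fixed 223 → total 349.
  Any other capacity-feasible assignment to {F-α, F-β, F-δ} ships for at least 126.
Compare {F-β, F-δ}: its best feasible assignment gives total 366.
Compare {F-β, F-γ, F-δ}: its best feasible assignment gives total 381.
Every other set of open sites that can feasibly serve all demand totals ≥ 366 even under its best assignment. Minimum: 349.

349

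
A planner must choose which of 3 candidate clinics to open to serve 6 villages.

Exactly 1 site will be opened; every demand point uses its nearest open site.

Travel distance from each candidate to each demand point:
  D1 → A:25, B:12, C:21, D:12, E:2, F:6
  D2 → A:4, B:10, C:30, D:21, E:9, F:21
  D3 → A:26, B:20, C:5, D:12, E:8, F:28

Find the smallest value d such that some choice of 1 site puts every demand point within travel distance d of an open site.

Open {D1}.
  Farthest demand point is A at travel distance 25 (to D1); all others are ≤ 25.
With {D3} the worst case is 28.
With {D2} the worst case is 30.
No size-1 selection achieves below 25.

25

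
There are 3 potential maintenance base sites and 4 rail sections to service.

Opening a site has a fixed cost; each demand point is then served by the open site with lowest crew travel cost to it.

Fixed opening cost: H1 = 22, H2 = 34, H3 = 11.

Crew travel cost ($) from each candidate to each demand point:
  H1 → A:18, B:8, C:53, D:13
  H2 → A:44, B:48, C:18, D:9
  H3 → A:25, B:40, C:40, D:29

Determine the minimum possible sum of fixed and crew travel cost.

Open {H1, H2}: assign each demand point to its cheapest open site.
  A→H1 18, B→H1 8, C→H2 18, D→H2 9
  crew travel cost 53, fixed 56 → total 109.
Compare {H1, H3}: crew travel cost 79 + fixed 33 = 112.
Compare {H1}: crew travel cost 92 + fixed 22 = 114.
Compare {H1, H2, H3}: crew travel cost 53 + fixed 67 = 120.
All other subsets cost ≥ 112. Minimum total cost: 109.

109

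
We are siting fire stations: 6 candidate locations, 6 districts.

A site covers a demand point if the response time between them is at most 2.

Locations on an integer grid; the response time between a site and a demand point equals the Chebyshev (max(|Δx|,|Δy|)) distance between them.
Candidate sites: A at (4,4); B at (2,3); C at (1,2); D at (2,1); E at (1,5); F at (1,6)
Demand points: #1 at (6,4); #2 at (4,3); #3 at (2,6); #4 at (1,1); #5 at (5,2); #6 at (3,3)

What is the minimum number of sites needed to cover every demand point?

Coverage sets (demand points within 2 of each site):
  A: {#1, #2, #3, #5, #6}
  B: {#2, #4, #6}
  C: {#4, #6}
  D: {#2, #4, #6}
  E: {#3, #6}
  F: {#3}
No single site covers all 6 demand points.
But {A, B} covers everything, so the minimum is 2.

2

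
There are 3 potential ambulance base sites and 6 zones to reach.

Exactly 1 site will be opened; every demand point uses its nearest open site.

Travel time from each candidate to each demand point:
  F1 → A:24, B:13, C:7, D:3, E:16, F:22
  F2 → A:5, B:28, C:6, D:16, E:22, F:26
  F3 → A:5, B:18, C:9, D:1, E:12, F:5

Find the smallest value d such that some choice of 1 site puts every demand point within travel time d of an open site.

Open {F3}.
  Farthest demand point is B at travel time 18 (to F3); all others are ≤ 18.
With {F1} the worst case is 24.
With {F2} the worst case is 28.
No size-1 selection achieves below 18.

18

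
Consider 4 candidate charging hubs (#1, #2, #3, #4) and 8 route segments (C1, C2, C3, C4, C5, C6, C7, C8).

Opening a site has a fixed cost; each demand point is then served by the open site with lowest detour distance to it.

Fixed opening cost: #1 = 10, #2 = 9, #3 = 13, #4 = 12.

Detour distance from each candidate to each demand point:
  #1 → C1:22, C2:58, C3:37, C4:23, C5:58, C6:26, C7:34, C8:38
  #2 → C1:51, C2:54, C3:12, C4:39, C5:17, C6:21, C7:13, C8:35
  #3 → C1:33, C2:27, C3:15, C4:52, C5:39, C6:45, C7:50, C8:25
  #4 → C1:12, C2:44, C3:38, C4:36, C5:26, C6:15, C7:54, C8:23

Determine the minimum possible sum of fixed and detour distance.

186

Open {#1, #2, #3, #4}: assign each demand point to its cheapest open site.
  C1→#4 12, C2→#3 27, C3→#2 12, C4→#1 23, C5→#2 17, C6→#4 15, C7→#2 13, C8→#4 23
  detour distance 142, fixed 44 → total 186.
Compare {#2, #3, #4}: detour distance 155 + fixed 34 = 189.
Compare {#1, #2, #4}: detour distance 159 + fixed 31 = 190.
Compare {#1, #2, #3}: detour distance 160 + fixed 32 = 192.
All other subsets cost ≥ 189. Minimum total cost: 186.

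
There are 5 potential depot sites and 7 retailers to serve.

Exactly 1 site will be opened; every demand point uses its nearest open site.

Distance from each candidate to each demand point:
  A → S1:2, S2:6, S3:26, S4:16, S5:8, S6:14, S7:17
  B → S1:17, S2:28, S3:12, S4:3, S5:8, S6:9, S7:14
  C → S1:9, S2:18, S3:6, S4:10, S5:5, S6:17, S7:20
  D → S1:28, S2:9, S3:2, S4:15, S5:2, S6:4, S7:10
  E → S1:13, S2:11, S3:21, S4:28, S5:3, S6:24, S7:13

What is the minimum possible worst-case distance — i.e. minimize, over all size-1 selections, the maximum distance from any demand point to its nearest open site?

Open {C}.
  Farthest demand point is S7 at distance 20 (to C); all others are ≤ 20.
With {A} the worst case is 26.
With {B} the worst case is 28.
No size-1 selection achieves below 20.

20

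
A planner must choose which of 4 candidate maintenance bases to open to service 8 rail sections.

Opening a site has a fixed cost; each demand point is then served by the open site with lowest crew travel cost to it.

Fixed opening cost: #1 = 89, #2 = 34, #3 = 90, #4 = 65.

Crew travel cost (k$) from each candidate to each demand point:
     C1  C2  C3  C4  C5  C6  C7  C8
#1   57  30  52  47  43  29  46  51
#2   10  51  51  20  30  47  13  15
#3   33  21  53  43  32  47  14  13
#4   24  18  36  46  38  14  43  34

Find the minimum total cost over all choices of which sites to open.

Open {#2, #4}: assign each demand point to its cheapest open site.
  C1→#2 10, C2→#4 18, C3→#4 36, C4→#2 20, C5→#2 30, C6→#4 14, C7→#2 13, C8→#2 15
  crew travel cost 156, fixed 99 → total 255.
Compare {#2}: crew travel cost 237 + fixed 34 = 271.
Compare {#4}: crew travel cost 253 + fixed 65 = 318.
Compare {#1, #2}: crew travel cost 198 + fixed 123 = 321.
All other subsets cost ≥ 271. Minimum total cost: 255.

255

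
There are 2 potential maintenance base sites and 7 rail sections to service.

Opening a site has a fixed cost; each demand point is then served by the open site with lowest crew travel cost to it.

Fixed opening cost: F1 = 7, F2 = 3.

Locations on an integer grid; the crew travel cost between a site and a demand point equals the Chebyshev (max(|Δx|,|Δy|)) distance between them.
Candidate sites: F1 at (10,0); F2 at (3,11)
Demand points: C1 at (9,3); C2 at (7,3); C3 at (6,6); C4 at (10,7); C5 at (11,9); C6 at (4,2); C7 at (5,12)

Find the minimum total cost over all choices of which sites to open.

Open {F1, F2}: assign each demand point to its cheapest open site.
  C1→F1 3, C2→F1 3, C3→F2 5, C4→F1 7, C5→F2 8, C6→F1 6, C7→F2 2
  crew travel cost 34, fixed 10 → total 44.
Compare {F2}: crew travel cost 47 + fixed 3 = 50.
Compare {F1}: crew travel cost 46 + fixed 7 = 53.

44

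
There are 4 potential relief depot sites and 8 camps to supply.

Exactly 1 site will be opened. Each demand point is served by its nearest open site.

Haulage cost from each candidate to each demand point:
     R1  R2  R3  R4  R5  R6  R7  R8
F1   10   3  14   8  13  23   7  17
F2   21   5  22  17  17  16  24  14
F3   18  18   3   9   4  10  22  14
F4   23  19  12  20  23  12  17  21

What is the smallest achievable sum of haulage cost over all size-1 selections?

Open {F1}.
  R1→F1 10, R2→F1 3, R3→F1 14, R4→F1 8, R5→F1 13, R6→F1 23, R7→F1 7, R8→F1 17  ⇒ total 95.
Compare {F3}: total 98.
Compare {F2}: total 136.
No size-1 selection does better; minimum is 95.

95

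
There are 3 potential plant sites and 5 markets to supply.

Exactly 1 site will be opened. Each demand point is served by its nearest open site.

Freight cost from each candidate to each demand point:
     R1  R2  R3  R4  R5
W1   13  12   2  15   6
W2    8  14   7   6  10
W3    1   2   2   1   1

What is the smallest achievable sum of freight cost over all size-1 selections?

7

Open {W3}.
  R1→W3 1, R2→W3 2, R3→W3 2, R4→W3 1, R5→W3 1  ⇒ total 7.
Compare {W2}: total 45.
Compare {W1}: total 48.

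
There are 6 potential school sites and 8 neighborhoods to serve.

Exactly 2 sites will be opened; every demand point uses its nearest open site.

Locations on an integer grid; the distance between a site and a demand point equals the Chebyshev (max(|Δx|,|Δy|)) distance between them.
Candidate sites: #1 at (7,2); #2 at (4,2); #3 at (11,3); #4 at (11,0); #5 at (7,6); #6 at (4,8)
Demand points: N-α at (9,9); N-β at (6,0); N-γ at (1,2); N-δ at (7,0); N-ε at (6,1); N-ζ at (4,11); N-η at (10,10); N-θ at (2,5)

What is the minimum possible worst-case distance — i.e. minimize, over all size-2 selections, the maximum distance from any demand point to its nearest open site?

5

Open {#2, #5}.
  Farthest demand point is N-ζ at distance 5 (to #5); all others are ≤ 5.
With {#1, #5} the worst case is 6.
With {#1, #6} the worst case is 6.
No size-2 selection achieves below 5.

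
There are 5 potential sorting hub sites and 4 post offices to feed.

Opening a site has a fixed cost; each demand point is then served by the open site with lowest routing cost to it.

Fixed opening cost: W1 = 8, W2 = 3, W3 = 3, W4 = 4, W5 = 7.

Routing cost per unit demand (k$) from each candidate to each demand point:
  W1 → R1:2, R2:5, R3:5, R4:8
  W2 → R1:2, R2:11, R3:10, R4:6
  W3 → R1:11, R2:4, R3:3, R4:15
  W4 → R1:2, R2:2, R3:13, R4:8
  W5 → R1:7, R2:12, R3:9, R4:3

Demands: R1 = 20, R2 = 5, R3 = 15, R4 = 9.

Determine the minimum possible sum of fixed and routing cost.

Open {W3, W4, W5}: assign each demand point to its cheapest open site.
  R1→W4 20×2=40, R2→W4 5×2=10, R3→W3 15×3=45, R4→W5 9×3=27
  routing cost 122, fixed 14 → total 136.
Compare {W2, W3, W4, W5}: routing cost 122 + fixed 17 = 139.
Compare {W1, W3, W4, W5}: routing cost 122 + fixed 22 = 144.
Compare {W2, W3, W5}: routing cost 132 + fixed 13 = 145.
All other subsets cost ≥ 139. Minimum total cost: 136.

136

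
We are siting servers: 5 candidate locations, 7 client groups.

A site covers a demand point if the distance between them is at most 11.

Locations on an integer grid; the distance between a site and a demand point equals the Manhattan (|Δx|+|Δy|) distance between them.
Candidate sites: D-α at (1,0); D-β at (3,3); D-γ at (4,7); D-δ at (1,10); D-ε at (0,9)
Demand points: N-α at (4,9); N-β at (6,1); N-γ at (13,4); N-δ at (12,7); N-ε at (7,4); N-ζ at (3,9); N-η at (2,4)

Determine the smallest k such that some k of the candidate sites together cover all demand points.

Coverage sets (demand points within 11 of each site):
  D-α: {N-β, N-ε, N-ζ, N-η}
  D-β: {N-α, N-β, N-γ, N-ε, N-ζ, N-η}
  D-γ: {N-α, N-β, N-δ, N-ε, N-ζ, N-η}
  D-δ: {N-α, N-ζ, N-η}
  D-ε: {N-α, N-ζ, N-η}
No single site covers all 7 demand points.
But {D-β, D-γ} covers everything, so the minimum is 2.

2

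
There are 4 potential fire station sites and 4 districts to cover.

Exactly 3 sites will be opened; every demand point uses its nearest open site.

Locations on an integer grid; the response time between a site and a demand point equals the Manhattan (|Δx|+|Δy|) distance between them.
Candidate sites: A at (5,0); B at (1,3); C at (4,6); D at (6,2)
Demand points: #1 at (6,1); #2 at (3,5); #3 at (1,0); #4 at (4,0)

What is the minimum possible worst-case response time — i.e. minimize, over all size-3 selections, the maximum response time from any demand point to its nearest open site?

3

Open {A, B, C}.
  Farthest demand point is #3 at response time 3 (to B); all others are ≤ 3.
With {A, B, D} the worst case is 4.
With {A, C, D} the worst case is 4.
No size-3 selection achieves below 3.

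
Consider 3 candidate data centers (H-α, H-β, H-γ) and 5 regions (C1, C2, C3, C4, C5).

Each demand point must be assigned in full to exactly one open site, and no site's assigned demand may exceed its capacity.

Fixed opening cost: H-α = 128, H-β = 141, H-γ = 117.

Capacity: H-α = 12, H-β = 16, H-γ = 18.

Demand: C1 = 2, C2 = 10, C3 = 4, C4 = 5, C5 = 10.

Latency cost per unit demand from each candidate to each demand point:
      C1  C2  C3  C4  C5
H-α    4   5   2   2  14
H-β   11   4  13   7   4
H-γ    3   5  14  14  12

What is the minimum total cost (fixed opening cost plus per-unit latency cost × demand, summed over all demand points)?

Open {H-β, H-γ}; cheapest assignment that respects the capacities:
  H-β (cap 16, load 15): C4, C5 — cost 5×7 + 10×4 = 75
  H-γ (cap 18, load 16): C1, C2, C3 — cost 2×3 + 10×5 + 4×14 = 112
  Shipping 187, fixed 258 → total 445.
  Any other capacity-feasible assignment to {H-β, H-γ} ships for at least 187.
Compare {H-α, H-β, H-γ}: its best feasible assignment gives total 500.
Every other set of open sites that can feasibly serve all demand totals ≥ 500 even under its best assignment. Minimum: 445.

445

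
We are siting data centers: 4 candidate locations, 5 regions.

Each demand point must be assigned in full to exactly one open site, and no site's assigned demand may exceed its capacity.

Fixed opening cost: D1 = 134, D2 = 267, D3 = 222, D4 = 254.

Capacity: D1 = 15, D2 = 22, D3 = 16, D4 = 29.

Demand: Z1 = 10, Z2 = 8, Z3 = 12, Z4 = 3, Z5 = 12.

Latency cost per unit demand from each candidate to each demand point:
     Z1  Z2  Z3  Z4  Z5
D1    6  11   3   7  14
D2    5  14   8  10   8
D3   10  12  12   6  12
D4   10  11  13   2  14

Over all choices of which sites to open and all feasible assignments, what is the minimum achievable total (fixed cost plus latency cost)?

Open {D2, D4}; cheapest assignment that respects the capacities:
  D2 (cap 22, load 22): Z1, Z5 — cost 10×5 + 12×8 = 146
  D4 (cap 29, load 23): Z2, Z3, Z4 — cost 8×11 + 12×13 + 3×2 = 250
  Shipping 396, fixed 521 → total 917.
  Any other capacity-feasible assignment to {D2, D4} ships for at least 396.
Compare {D1, D2, D3}: its best feasible assignment gives total 919.
Compare {D1, D2, D4}: its best feasible assignment gives total 931.
Every other set of open sites that can feasibly serve all demand totals ≥ 919 even under its best assignment. Minimum: 917.

917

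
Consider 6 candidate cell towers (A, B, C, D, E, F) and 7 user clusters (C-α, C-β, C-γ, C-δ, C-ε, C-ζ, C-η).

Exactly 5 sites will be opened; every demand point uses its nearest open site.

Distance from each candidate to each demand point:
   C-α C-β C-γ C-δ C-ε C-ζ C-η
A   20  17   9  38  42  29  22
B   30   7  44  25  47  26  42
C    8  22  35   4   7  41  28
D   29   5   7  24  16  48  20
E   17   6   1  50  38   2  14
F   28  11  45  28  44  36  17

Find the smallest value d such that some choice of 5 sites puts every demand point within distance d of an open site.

Open {A, B, C, D, E}.
  Farthest demand point is C-η at distance 14 (to E); all others are ≤ 14.
With {A, B, C, E, F} the worst case is 14.
With {A, C, D, E, F} the worst case is 14.
No size-5 selection achieves below 14.

14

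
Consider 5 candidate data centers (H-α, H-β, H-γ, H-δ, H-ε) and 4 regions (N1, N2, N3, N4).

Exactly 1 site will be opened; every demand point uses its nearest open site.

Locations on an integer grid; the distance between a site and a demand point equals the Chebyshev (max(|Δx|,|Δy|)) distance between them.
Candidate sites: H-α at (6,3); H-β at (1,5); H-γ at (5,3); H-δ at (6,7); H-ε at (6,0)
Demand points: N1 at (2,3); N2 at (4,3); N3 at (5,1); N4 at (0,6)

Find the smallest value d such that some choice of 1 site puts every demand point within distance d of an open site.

4

Open {H-β}.
  Farthest demand point is N3 at distance 4 (to H-β); all others are ≤ 4.
With {H-γ} the worst case is 5.
With {H-α} the worst case is 6.
No size-1 selection achieves below 4.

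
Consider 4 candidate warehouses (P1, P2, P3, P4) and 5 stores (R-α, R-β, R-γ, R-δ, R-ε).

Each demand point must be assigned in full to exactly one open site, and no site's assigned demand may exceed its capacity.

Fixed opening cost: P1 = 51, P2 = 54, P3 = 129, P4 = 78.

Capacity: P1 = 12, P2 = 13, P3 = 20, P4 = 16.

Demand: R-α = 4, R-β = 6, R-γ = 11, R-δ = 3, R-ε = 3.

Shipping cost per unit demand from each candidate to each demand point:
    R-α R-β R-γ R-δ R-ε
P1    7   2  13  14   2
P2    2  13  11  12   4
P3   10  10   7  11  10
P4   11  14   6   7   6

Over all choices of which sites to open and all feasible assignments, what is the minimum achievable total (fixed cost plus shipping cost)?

296

Open {P1, P2, P4}; cheapest assignment that respects the capacities:
  P1 (cap 12, load 9): R-β, R-ε — cost 6×2 + 3×2 = 18
  P2 (cap 13, load 4): R-α — cost 4×2 = 8
  P4 (cap 16, load 14): R-γ, R-δ — cost 11×6 + 3×7 = 87
  Shipping 113, fixed 183 → total 296.
  Any other capacity-feasible assignment to {P1, P2, P4} ships for at least 113.
Compare {P1, P4}: its best feasible assignment gives total 299.
Compare {P2, P4}: its best feasible assignment gives total 317.
Every other set of open sites that can feasibly serve all demand totals ≥ 299 even under its best assignment. Minimum: 296.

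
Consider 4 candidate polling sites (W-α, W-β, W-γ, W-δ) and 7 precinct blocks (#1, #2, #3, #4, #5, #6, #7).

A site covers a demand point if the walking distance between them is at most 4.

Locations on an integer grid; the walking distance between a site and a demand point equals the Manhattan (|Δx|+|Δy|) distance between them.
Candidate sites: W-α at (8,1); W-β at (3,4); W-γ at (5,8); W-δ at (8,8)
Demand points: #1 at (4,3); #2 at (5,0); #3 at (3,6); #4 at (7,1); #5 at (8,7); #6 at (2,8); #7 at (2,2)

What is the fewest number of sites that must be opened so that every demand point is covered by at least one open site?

Coverage sets (demand points within 4 of each site):
  W-α: {#2, #4}
  W-β: {#1, #3, #7}
  W-γ: {#3, #5, #6}
  W-δ: {#5}
No 2 sites suffice: every size-2 union leaves at least one demand point uncovered.
But {W-α, W-β, W-γ} covers everything, so the minimum is 3.

3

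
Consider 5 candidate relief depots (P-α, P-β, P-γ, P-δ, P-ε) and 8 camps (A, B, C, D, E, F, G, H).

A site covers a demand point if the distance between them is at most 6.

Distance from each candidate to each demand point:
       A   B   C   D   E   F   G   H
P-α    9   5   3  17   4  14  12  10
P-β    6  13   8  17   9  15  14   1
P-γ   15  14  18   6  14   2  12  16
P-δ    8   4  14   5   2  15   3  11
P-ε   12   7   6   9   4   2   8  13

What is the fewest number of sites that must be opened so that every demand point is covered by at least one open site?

Coverage sets (demand points within 6 of each site):
  P-α: {B, C, E}
  P-β: {A, H}
  P-γ: {D, F}
  P-δ: {B, D, E, G}
  P-ε: {C, E, F}
No 2 sites suffice: every size-2 union leaves at least one demand point uncovered.
But {P-β, P-δ, P-ε} covers everything, so the minimum is 3.

3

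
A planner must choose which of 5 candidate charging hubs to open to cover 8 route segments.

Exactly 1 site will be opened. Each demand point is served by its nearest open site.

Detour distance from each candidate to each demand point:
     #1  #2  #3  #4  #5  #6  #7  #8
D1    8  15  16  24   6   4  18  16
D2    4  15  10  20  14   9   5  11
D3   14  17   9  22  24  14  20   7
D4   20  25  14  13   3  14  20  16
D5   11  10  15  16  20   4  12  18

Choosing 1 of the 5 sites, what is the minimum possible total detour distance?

Open {D2}.
  #1→D2 4, #2→D2 15, #3→D2 10, #4→D2 20, #5→D2 14, #6→D2 9, #7→D2 5, #8→D2 11  ⇒ total 88.
Compare {D5}: total 106.
Compare {D1}: total 107.
No size-1 selection does better; minimum is 88.

88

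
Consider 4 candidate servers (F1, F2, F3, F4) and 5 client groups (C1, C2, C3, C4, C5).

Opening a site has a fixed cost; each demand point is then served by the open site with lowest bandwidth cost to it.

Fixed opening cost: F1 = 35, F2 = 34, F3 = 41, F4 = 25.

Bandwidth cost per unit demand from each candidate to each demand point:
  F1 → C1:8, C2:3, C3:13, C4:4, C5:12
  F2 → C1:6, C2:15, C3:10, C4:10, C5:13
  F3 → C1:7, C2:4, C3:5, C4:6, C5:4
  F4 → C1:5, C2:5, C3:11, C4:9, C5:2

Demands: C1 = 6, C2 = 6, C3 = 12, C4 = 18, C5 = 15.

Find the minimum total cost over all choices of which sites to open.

Open {F1, F3, F4}: assign each demand point to its cheapest open site.
  C1→F4 6×5=30, C2→F1 6×3=18, C3→F3 12×5=60, C4→F1 18×4=72, C5→F4 15×2=30
  bandwidth cost 210, fixed 101 → total 311.
Compare {F3, F4}: bandwidth cost 252 + fixed 66 = 318.
Compare {F1, F3}: bandwidth cost 252 + fixed 76 = 328.
Compare {F3}: bandwidth cost 294 + fixed 41 = 335.
All other subsets cost ≥ 318. Minimum total cost: 311.

311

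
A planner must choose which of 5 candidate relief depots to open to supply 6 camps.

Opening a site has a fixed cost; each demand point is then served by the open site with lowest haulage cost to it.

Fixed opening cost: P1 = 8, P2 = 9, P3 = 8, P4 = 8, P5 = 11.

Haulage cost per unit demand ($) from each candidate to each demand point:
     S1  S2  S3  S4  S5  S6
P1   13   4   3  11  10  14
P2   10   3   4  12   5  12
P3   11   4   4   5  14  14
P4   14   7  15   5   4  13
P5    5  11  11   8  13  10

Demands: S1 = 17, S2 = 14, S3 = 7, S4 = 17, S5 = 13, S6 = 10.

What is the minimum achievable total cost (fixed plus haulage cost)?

Open {P2, P4, P5}: assign each demand point to its cheapest open site.
  S1→P5 17×5=85, S2→P2 14×3=42, S3→P2 7×4=28, S4→P4 17×5=85, S5→P4 13×4=52, S6→P5 10×10=100
  haulage cost 392, fixed 28 → total 420.
Compare {P1, P2, P4, P5}: haulage cost 385 + fixed 36 = 421.
Compare {P1, P4, P5}: haulage cost 399 + fixed 27 = 426.
Compare {P2, P3, P4, P5}: haulage cost 392 + fixed 36 = 428.
All other subsets cost ≥ 421. Minimum total cost: 420.

420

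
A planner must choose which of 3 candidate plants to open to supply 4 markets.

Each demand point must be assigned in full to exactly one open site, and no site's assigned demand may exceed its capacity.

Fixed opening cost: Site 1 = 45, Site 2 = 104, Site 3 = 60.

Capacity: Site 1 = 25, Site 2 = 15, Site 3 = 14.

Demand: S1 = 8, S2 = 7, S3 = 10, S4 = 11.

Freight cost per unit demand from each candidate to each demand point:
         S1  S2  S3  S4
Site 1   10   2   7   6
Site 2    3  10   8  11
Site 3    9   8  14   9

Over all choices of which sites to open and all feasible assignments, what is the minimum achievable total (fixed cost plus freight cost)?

Open {Site 1, Site 3}; cheapest assignment that respects the capacities:
  Site 1 (cap 25, load 25): S1, S2, S3 — cost 8×10 + 7×2 + 10×7 = 164
  Site 3 (cap 14, load 11): S4 — cost 11×9 = 99
  Shipping 263, fixed 105 → total 368.
  Any other capacity-feasible assignment to {Site 1, Site 3} ships for at least 263.
Compare {Site 1, Site 2}: its best feasible assignment gives total 379.
Compare {Site 1, Site 2, Site 3}: its best feasible assignment gives total 416.
Every other set of open sites that can feasibly serve all demand totals ≥ 379 even under its best assignment. Minimum: 368.

368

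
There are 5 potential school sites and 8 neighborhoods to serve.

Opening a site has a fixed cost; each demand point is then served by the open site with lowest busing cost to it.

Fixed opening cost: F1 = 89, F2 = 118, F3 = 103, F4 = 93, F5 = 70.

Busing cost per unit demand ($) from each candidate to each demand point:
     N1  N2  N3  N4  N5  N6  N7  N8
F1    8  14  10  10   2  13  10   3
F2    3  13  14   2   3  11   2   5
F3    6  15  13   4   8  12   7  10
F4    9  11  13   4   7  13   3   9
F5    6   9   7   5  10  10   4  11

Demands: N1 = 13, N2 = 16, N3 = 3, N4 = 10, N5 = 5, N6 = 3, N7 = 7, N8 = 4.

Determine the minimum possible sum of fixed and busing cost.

491

Open {F2, F5}: assign each demand point to its cheapest open site.
  N1→F2 13×3=39, N2→F5 16×9=144, N3→F5 3×7=21, N4→F2 10×2=20, N5→F2 5×3=15, N6→F5 3×10=30, N7→F2 7×2=14, N8→F2 4×5=20
  busing cost 303, fixed 188 → total 491.
Compare {F2}: busing cost 391 + fixed 118 = 509.
Compare {F5}: busing cost 445 + fixed 70 = 515.
Compare {F1, F5}: busing cost 373 + fixed 159 = 532.
All other subsets cost ≥ 509. Minimum total cost: 491.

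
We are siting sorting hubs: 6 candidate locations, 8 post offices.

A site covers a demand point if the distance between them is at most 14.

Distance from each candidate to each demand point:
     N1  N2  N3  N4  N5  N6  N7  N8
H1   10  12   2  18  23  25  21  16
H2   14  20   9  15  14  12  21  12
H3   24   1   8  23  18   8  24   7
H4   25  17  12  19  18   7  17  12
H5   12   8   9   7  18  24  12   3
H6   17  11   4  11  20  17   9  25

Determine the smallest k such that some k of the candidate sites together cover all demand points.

2

Coverage sets (demand points within 14 of each site):
  H1: {N1, N2, N3}
  H2: {N1, N3, N5, N6, N8}
  H3: {N2, N3, N6, N8}
  H4: {N3, N6, N8}
  H5: {N1, N2, N3, N4, N7, N8}
  H6: {N2, N3, N4, N7}
No single site covers all 8 demand points.
But {H2, H5} covers everything, so the minimum is 2.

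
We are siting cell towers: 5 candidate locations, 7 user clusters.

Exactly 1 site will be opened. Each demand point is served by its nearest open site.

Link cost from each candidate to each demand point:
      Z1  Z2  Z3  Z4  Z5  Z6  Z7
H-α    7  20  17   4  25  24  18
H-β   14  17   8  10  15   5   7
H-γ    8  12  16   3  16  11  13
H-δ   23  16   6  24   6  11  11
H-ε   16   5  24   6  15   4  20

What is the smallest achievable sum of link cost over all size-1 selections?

76

Open {H-β}.
  Z1→H-β 14, Z2→H-β 17, Z3→H-β 8, Z4→H-β 10, Z5→H-β 15, Z6→H-β 5, Z7→H-β 7  ⇒ total 76.
Compare {H-γ}: total 79.
Compare {H-ε}: total 90.
No size-1 selection does better; minimum is 76.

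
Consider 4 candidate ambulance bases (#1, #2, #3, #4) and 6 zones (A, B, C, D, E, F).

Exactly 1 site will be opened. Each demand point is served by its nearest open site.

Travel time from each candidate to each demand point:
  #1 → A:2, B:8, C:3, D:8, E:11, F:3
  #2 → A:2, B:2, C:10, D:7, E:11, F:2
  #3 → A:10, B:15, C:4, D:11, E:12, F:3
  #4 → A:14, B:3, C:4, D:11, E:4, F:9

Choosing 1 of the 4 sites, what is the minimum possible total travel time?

34

Open {#2}.
  A→#2 2, B→#2 2, C→#2 10, D→#2 7, E→#2 11, F→#2 2  ⇒ total 34.
Compare {#1}: total 35.
Compare {#4}: total 45.
No size-1 selection does better; minimum is 34.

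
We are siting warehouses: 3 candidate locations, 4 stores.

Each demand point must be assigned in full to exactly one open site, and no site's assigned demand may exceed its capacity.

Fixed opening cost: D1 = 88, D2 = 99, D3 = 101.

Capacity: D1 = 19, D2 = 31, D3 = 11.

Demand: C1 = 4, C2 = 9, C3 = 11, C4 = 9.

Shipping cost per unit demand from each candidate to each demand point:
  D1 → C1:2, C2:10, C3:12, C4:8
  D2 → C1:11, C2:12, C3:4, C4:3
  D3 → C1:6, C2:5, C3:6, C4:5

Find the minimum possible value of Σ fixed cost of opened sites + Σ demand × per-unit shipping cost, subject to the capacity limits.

Open {D1, D2}; cheapest assignment that respects the capacities:
  D1 (cap 19, load 13): C1, C2 — cost 4×2 + 9×10 = 98
  D2 (cap 31, load 20): C3, C4 — cost 11×4 + 9×3 = 71
  Shipping 169, fixed 187 → total 356.
  Any other capacity-feasible assignment to {D1, D2} ships for at least 169.
Compare {D2, D3}: its best feasible assignment gives total 360.
Compare {D1, D2, D3}: its best feasible assignment gives total 412.
Every other set of open sites that can feasibly serve all demand totals ≥ 360 even under its best assignment. Minimum: 356.

356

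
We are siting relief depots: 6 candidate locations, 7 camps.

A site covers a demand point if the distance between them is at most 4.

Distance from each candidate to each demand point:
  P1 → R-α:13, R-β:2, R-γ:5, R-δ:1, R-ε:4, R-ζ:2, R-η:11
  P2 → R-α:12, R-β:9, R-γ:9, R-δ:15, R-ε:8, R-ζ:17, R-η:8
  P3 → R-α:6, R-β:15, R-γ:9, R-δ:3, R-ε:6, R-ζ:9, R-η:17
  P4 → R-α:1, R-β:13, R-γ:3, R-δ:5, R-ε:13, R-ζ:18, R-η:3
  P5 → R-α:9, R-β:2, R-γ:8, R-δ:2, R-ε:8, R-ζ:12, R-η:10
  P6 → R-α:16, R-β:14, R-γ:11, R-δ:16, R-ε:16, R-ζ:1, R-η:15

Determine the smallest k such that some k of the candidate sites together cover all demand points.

2

Coverage sets (demand points within 4 of each site):
  P1: {R-β, R-δ, R-ε, R-ζ}
  P2: {}
  P3: {R-δ}
  P4: {R-α, R-γ, R-η}
  P5: {R-β, R-δ}
  P6: {R-ζ}
No single site covers all 7 demand points.
But {P1, P4} covers everything, so the minimum is 2.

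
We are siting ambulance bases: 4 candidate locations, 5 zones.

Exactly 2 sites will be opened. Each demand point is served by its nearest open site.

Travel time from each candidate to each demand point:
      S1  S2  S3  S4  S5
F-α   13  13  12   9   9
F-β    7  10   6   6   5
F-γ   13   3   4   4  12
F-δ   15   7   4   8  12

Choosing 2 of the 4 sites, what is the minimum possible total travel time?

Open {F-β, F-γ}.
  S1→F-β 7, S2→F-γ 3, S3→F-γ 4, S4→F-γ 4, S5→F-β 5  ⇒ total 23.
Compare {F-β, F-δ}: total 29.
Compare {F-α, F-γ}: total 33.
No size-2 selection does better; minimum is 23.

23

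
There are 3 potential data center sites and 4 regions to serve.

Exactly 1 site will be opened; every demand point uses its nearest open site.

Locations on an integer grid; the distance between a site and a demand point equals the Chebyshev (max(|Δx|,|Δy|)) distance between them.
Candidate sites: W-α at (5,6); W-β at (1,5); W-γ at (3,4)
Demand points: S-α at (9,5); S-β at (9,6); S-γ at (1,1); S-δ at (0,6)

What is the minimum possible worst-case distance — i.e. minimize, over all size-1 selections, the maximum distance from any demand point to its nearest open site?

5

Open {W-α}.
  Farthest demand point is S-γ at distance 5 (to W-α); all others are ≤ 5.
With {W-γ} the worst case is 6.
With {W-β} the worst case is 8.
No size-1 selection achieves below 5.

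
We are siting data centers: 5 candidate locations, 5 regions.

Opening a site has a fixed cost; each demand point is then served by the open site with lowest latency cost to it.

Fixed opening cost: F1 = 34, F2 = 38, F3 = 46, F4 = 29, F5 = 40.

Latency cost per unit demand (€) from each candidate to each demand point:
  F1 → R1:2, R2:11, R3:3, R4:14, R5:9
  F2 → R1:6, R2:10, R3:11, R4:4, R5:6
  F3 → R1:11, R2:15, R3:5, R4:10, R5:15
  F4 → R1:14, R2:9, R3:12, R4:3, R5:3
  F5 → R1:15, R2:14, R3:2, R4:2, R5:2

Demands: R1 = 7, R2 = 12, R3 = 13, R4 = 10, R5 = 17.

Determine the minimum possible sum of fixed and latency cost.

300

Open {F1, F5}: assign each demand point to its cheapest open site.
  R1→F1 7×2=14, R2→F1 12×11=132, R3→F5 13×2=26, R4→F5 10×2=20, R5→F5 17×2=34
  latency cost 226, fixed 74 → total 300.
Compare {F1, F4}: latency cost 242 + fixed 63 = 305.
Compare {F1, F4, F5}: latency cost 202 + fixed 103 = 305.
Compare {F2, F5}: latency cost 242 + fixed 78 = 320.
All other subsets cost ≥ 305. Minimum total cost: 300.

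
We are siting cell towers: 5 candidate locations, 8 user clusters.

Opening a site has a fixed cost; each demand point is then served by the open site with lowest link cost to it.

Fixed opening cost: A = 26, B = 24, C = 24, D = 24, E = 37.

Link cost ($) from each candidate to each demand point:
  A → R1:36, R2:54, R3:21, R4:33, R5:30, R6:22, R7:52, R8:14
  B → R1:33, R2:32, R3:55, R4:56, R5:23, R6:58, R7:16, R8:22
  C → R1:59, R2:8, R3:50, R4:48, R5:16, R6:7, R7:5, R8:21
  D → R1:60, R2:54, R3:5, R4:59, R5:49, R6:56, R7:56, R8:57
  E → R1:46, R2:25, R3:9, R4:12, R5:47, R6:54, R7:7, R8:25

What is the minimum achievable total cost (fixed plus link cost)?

Open {C, E}: assign each demand point to its cheapest open site.
  R1→E 46, R2→C 8, R3→E 9, R4→E 12, R5→C 16, R6→C 7, R7→C 5, R8→C 21
  link cost 124, fixed 61 → total 185.
Compare {A, C}: link cost 140 + fixed 50 = 190.
Compare {A, C, E}: link cost 107 + fixed 87 = 194.
Compare {B, C, E}: link cost 111 + fixed 85 = 196.
All other subsets cost ≥ 190. Minimum total cost: 185.

185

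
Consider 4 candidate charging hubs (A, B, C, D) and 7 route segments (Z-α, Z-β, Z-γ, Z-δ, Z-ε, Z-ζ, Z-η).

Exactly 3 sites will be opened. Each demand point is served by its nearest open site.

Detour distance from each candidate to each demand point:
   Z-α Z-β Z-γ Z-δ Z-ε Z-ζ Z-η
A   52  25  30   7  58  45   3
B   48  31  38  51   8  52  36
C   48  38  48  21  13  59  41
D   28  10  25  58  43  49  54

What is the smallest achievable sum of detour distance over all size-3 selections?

126

Open {A, B, D}.
  Z-α→D 28, Z-β→D 10, Z-γ→D 25, Z-δ→A 7, Z-ε→B 8, Z-ζ→A 45, Z-η→A 3  ⇒ total 126.
Compare {A, C, D}: total 131.
Compare {A, B, C}: total 166.
No size-3 selection does better; minimum is 126.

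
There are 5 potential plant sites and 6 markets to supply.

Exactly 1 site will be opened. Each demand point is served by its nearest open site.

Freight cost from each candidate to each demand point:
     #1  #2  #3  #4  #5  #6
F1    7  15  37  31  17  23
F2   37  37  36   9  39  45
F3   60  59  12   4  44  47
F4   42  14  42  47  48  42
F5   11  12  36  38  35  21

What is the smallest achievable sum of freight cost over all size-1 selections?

130

Open {F1}.
  #1→F1 7, #2→F1 15, #3→F1 37, #4→F1 31, #5→F1 17, #6→F1 23  ⇒ total 130.
Compare {F5}: total 153.
Compare {F2}: total 203.
No size-1 selection does better; minimum is 130.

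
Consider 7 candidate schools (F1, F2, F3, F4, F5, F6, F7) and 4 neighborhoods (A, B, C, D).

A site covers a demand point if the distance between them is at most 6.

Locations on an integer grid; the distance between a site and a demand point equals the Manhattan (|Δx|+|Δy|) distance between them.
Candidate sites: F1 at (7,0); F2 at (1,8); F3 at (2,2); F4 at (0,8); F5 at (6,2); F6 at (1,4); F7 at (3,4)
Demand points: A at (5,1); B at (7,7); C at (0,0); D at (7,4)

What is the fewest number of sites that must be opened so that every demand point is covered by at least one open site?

Coverage sets (demand points within 6 of each site):
  F1: {A, D}
  F2: {}
  F3: {A, C}
  F4: {}
  F5: {A, B, D}
  F6: {C, D}
  F7: {A, D}
No single site covers all 4 demand points.
But {F3, F5} covers everything, so the minimum is 2.

2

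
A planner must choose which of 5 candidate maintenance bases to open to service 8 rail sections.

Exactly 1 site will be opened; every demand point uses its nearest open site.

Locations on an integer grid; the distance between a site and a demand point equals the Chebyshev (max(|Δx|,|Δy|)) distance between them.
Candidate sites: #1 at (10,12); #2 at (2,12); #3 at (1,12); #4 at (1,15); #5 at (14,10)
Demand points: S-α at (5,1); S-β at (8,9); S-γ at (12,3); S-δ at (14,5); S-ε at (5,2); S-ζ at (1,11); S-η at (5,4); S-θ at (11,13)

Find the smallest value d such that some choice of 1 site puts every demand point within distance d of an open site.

11

Open {#1}.
  Farthest demand point is S-α at distance 11 (to #1); all others are ≤ 11.
With {#2} the worst case is 12.
With {#3} the worst case is 13.
No size-1 selection achieves below 11.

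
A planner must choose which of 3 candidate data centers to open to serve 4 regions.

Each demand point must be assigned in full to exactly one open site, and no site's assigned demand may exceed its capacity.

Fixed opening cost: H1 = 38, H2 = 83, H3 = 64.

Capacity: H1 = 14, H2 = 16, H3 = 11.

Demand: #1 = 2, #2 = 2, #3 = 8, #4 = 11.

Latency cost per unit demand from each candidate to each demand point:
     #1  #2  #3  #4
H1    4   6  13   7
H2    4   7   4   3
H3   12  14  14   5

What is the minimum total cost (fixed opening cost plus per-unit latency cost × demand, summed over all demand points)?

250

Open {H1, H2}; cheapest assignment that respects the capacities:
  H1 (cap 14, load 13): #2, #4 — cost 2×6 + 11×7 = 89
  H2 (cap 16, load 10): #1, #3 — cost 2×4 + 8×4 = 40
  Shipping 129, fixed 121 → total 250.
  Any other capacity-feasible assignment to {H1, H2} ships for at least 129.
Compare {H2, H3}: its best feasible assignment gives total 256.
Compare {H1, H3}: its best feasible assignment gives total 281.
Every other set of open sites that can feasibly serve all demand totals ≥ 256 even under its best assignment. Minimum: 250.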